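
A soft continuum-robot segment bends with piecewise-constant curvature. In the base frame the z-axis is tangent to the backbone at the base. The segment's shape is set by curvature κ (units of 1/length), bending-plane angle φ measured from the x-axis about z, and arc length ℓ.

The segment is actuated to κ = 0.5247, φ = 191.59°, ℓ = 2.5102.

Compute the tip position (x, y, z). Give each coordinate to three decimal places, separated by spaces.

-1.398 -0.287 1.845

θ = κ·ℓ = 0.5247 × 2.5102 = 1.31710 rad
ρ = (1 − cos θ)/κ = (1 − 0.25098)/0.5247 = 1.42752
z = sin θ / κ = 0.96799/0.5247 = 1.84485
x = ρ cos φ = 1.42752 × cos(191.59°) = -1.39841
y = ρ sin φ = 1.42752 × sin(191.59°) = -0.28680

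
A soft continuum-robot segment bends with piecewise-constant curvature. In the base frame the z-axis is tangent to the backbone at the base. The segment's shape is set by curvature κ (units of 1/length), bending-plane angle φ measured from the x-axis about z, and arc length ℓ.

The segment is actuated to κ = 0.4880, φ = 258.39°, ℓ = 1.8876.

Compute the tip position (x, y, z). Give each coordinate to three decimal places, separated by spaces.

-0.163 -0.793 1.632

θ = κ·ℓ = 0.4880 × 1.8876 = 0.92115 rad
ρ = (1 − cos θ)/κ = (1 − 0.60491)/0.4880 = 0.80962
z = sin θ / κ = 0.79630/0.4880 = 1.63176
x = ρ cos φ = 0.80962 × cos(258.39°) = -0.16293
y = ρ sin φ = 0.80962 × sin(258.39°) = -0.79305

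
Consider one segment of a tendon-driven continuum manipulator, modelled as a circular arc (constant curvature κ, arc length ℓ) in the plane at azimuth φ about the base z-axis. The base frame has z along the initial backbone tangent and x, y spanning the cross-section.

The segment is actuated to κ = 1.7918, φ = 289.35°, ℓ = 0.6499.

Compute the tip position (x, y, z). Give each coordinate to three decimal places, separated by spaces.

θ = κ·ℓ = 1.7918 × 0.6499 = 1.16449 rad
ρ = (1 − cos θ)/κ = (1 − 0.39522)/1.7918 = 0.33753
z = sin θ / κ = 0.91859/1.7918 = 0.51266
x = ρ cos φ = 0.33753 × cos(289.35°) = 0.11184
y = ρ sin φ = 0.33753 × sin(289.35°) = -0.31846

0.112 -0.318 0.513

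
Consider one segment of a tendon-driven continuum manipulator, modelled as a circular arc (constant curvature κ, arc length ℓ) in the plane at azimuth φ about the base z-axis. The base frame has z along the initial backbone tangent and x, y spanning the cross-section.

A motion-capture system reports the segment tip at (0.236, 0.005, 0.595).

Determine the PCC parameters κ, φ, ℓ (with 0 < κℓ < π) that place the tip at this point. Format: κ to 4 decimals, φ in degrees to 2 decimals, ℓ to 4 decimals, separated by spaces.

1.1522 1.21 0.6556

ρ = √(x²+y²) = √(0.236² + 0.005²) = 0.23605
φ = atan2(y, x) mod 360° = atan2(0.005, 0.236) = 1.2137°
|p|² = ρ² + z² = 0.23605² + 0.595² = 0.40975
κ = 2ρ / |p|² = 2×0.23605 / 0.40975 = 1.15219
θ = 2·atan2(ρ, z) = 2·atan2(0.23605, 0.595) = 0.75536 rad
ℓ = θ/κ = 0.75536/1.15219 = 0.65559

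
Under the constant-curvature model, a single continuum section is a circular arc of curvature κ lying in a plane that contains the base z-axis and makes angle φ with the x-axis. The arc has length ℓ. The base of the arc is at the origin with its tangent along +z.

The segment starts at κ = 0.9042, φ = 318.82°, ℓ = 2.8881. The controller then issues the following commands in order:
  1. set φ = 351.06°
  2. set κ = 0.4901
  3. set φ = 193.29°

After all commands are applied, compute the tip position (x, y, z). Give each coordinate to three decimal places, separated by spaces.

initial: κ=0.9042, φ=318.82°, ℓ=2.8881
cmd 1: set φ=351.06° → (κ,φ,ℓ)=(0.9042,351.06°,2.8881) → tip=(2.0350,-0.3201,0.5593)
cmd 2: set κ=0.4901 → (κ,φ,ℓ)=(0.4901,351.06°,2.8881) → tip=(1.7038,-0.2680,2.0158)
cmd 3: set φ=193.29° → (κ,φ,ℓ)=(0.4901,193.29°,2.8881) → tip=(-1.6785,-0.3965,2.0158)

-1.679 -0.396 2.016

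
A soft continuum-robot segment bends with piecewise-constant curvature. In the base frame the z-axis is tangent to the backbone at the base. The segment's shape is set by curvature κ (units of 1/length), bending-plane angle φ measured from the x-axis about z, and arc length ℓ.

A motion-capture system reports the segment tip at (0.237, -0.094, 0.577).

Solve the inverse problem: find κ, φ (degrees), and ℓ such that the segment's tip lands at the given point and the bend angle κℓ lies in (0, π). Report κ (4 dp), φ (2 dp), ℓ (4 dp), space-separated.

ρ = √(x²+y²) = √(0.237² + -0.094²) = 0.25496
φ = atan2(y, x) mod 360° = atan2(-0.094, 0.237) = 338.3655°
|p|² = ρ² + z² = 0.25496² + 0.577² = 0.39793
κ = 2ρ / |p|² = 2×0.25496 / 0.39793 = 1.28142
θ = 2·atan2(ρ, z) = 2·atan2(0.25496, 0.577) = 0.83215 rad
ℓ = θ/κ = 0.83215/1.28142 = 0.64940

1.2814 338.37 0.6494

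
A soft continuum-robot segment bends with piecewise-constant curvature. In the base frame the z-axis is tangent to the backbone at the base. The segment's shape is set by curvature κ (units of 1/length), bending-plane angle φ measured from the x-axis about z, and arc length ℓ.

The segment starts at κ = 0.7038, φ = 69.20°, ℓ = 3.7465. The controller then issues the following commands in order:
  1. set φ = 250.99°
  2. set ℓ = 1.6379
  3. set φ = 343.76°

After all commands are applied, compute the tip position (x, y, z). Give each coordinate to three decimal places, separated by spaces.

0.810 -0.236 1.299

initial: κ=0.7038, φ=69.20°, ℓ=3.7465
cmd 1: set φ=250.99° → (κ,φ,ℓ)=(0.7038,250.99°,3.7465) → tip=(-0.8679,-2.5192,0.6872)
cmd 2: set ℓ=1.6379 → (κ,φ,ℓ)=(0.7038,250.99°,1.6379) → tip=(-0.2749,-0.7980,1.2985)
cmd 3: set φ=343.76° → (κ,φ,ℓ)=(0.7038,343.76°,1.6379) → tip=(0.8104,-0.2360,1.2985)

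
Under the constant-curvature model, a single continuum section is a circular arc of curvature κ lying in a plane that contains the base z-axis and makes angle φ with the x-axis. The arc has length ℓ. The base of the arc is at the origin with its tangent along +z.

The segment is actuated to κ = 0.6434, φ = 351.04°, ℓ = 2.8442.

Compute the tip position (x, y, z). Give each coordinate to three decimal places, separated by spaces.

1.929 -0.304 1.502

θ = κ·ℓ = 0.6434 × 2.8442 = 1.82996 rad
ρ = (1 − cos θ)/κ = (1 − -0.25627)/0.6434 = 1.95255
z = sin θ / κ = 0.96661/0.6434 = 1.50234
x = ρ cos φ = 1.95255 × cos(351.04°) = 1.92872
y = ρ sin φ = 1.95255 × sin(351.04°) = -0.30410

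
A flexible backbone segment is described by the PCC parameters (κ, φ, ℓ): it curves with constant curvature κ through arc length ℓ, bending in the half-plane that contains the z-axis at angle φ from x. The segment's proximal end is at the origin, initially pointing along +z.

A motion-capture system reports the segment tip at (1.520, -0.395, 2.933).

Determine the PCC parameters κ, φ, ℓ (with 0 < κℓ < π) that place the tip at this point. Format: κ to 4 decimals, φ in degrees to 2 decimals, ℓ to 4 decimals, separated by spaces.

0.2838 345.43 3.4649

ρ = √(x²+y²) = √(1.520² + -0.395²) = 1.57049
φ = atan2(y, x) mod 360° = atan2(-0.395, 1.520) = 345.4328°
|p|² = ρ² + z² = 1.57049² + 2.933² = 11.06891
κ = 2ρ / |p|² = 2×1.57049 / 11.06891 = 0.28377
θ = 2·atan2(ρ, z) = 2·atan2(1.57049, 2.933) = 0.98321 rad
ℓ = θ/κ = 0.98321/0.28377 = 3.46488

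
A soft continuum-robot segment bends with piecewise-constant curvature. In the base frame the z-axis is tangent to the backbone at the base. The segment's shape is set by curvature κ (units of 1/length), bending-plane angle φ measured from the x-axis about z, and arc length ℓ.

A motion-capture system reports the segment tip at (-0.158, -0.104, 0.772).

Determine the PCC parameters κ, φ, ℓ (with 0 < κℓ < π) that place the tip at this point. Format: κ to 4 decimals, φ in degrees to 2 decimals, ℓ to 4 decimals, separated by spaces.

ρ = √(x²+y²) = √(-0.158² + -0.104²) = 0.18916
φ = atan2(y, x) mod 360° = atan2(-0.104, -0.158) = 213.3540°
|p|² = ρ² + z² = 0.18916² + 0.772² = 0.63176
κ = 2ρ / |p|² = 2×0.18916 / 0.63176 = 0.59882
θ = 2·atan2(ρ, z) = 2·atan2(0.18916, 0.772) = 0.48057 rad
ℓ = θ/κ = 0.48057/0.59882 = 0.80254

0.5988 213.35 0.8025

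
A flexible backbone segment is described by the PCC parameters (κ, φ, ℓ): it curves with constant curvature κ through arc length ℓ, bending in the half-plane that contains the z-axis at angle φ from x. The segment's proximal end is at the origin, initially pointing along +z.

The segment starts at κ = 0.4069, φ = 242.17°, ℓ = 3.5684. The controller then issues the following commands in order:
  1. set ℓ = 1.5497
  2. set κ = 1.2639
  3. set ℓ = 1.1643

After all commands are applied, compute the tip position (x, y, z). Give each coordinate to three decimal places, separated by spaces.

-0.333 -0.630 0.787

initial: κ=0.4069, φ=242.17°, ℓ=3.5684
cmd 1: set ℓ=1.5497 → (κ,φ,ℓ)=(0.4069,242.17°,1.5497) → tip=(-0.2206,-0.4180,1.4490)
cmd 2: set κ=1.2639 → (κ,φ,ℓ)=(1.2639,242.17°,1.5497) → tip=(-0.5091,-0.9643,0.7324)
cmd 3: set ℓ=1.1643 → (κ,φ,ℓ)=(1.2639,242.17°,1.1643) → tip=(-0.3328,-0.6304,0.7873)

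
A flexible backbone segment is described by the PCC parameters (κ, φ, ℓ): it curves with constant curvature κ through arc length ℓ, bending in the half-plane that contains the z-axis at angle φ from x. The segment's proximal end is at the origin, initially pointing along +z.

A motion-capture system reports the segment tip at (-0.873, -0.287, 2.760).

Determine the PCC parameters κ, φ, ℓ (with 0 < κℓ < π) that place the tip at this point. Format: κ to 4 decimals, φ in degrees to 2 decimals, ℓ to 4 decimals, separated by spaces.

ρ = √(x²+y²) = √(-0.873² + -0.287²) = 0.91897
φ = atan2(y, x) mod 360° = atan2(-0.287, -0.873) = 198.1984°
|p|² = ρ² + z² = 0.91897² + 2.760² = 8.46210
κ = 2ρ / |p|² = 2×0.91897 / 8.46210 = 0.21720
θ = 2·atan2(ρ, z) = 2·atan2(0.91897, 2.760) = 0.64283 rad
ℓ = θ/κ = 0.64283/0.21720 = 2.95966

0.2172 198.20 2.9597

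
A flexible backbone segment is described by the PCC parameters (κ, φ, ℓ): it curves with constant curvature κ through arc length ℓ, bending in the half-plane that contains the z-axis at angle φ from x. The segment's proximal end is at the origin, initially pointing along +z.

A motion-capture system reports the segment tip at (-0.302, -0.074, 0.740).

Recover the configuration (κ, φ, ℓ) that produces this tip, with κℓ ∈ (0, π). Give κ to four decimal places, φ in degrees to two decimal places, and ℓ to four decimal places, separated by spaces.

ρ = √(x²+y²) = √(-0.302² + -0.074²) = 0.31093
φ = atan2(y, x) mod 360° = atan2(-0.074, -0.302) = 193.7681°
|p|² = ρ² + z² = 0.31093² + 0.740² = 0.64428
κ = 2ρ / |p|² = 2×0.31093 / 0.64428 = 0.96521
θ = 2·atan2(ρ, z) = 2·atan2(0.31093, 0.740) = 0.79556 rad
ℓ = θ/κ = 0.79556/0.96521 = 0.82424

0.9652 193.77 0.8242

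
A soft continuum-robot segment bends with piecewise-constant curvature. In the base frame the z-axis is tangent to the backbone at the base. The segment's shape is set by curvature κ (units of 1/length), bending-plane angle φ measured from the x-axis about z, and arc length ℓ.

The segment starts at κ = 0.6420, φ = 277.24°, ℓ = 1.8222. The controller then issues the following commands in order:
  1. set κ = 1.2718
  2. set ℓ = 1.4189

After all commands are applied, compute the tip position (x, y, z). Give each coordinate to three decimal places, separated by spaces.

0.122 -0.961 0.765

initial: κ=0.6420, φ=277.24°, ℓ=1.8222
cmd 1: set κ=1.2718 → (κ,φ,ℓ)=(1.2718,277.24°,1.8222) → tip=(0.1664,-1.3098,0.5771)
cmd 2: set ℓ=1.4189 → (κ,φ,ℓ)=(1.2718,277.24°,1.4189) → tip=(0.1220,-0.9607,0.7649)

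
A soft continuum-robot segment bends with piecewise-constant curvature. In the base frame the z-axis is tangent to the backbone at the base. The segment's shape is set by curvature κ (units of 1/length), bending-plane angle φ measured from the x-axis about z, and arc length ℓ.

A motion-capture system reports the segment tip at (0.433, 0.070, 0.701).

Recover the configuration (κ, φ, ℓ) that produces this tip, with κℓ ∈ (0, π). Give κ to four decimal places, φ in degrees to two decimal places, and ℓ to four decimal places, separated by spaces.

ρ = √(x²+y²) = √(0.433² + 0.070²) = 0.43862
φ = atan2(y, x) mod 360° = atan2(0.070, 0.433) = 9.1831°
|p|² = ρ² + z² = 0.43862² + 0.701² = 0.68379
κ = 2ρ / |p|² = 2×0.43862 / 0.68379 = 1.28291
θ = 2·atan2(ρ, z) = 2·atan2(0.43862, 0.701) = 1.11822 rad
ℓ = θ/κ = 1.11822/1.28291 = 0.87162

1.2829 9.18 0.8716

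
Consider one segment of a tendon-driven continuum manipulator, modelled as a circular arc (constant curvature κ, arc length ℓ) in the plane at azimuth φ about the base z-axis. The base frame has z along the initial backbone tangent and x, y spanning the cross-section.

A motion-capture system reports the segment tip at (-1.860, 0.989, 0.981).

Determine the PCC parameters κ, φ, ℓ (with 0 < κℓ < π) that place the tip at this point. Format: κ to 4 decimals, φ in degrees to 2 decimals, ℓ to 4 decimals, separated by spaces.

ρ = √(x²+y²) = √(-1.860² + 0.989²) = 2.10659
φ = atan2(y, x) mod 360° = atan2(0.989, -1.860) = 151.9995°
|p|² = ρ² + z² = 2.10659² + 0.981² = 5.40008
κ = 2ρ / |p|² = 2×2.10659 / 5.40008 = 0.78021
θ = 2·atan2(ρ, z) = 2·atan2(2.10659, 0.981) = 2.26996 rad
ℓ = θ/κ = 2.26996/0.78021 = 2.90943

0.7802 152.00 2.9094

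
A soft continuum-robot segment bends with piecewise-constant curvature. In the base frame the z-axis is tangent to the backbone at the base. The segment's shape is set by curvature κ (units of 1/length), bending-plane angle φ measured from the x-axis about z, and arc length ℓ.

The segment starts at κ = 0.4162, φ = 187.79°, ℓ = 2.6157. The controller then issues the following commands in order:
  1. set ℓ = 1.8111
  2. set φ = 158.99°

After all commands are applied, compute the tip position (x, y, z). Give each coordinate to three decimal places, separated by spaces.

-0.608 0.233 1.644

initial: κ=0.4162, φ=187.79°, ℓ=2.6157
cmd 1: set ℓ=1.8111 → (κ,φ,ℓ)=(0.4162,187.79°,1.8111) → tip=(-0.6449,-0.0882,1.6444)
cmd 2: set φ=158.99° → (κ,φ,ℓ)=(0.4162,158.99°,1.8111) → tip=(-0.6076,0.2334,1.6444)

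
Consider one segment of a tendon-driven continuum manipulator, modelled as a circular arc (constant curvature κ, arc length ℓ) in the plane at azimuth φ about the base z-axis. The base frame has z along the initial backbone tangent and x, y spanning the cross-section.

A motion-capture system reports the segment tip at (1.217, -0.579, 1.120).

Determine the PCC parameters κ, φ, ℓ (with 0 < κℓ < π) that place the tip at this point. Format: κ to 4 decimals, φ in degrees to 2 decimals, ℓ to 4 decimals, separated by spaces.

0.8778 334.56 1.9992

ρ = √(x²+y²) = √(1.217² + -0.579²) = 1.34771
φ = atan2(y, x) mod 360° = atan2(-0.579, 1.217) = 334.5568°
|p|² = ρ² + z² = 1.34771² + 1.120² = 3.07073
κ = 2ρ / |p|² = 2×1.34771 / 3.07073 = 0.87778
θ = 2·atan2(ρ, z) = 2·atan2(1.34771, 1.120) = 1.75483 rad
ℓ = θ/κ = 1.75483/0.87778 = 1.99917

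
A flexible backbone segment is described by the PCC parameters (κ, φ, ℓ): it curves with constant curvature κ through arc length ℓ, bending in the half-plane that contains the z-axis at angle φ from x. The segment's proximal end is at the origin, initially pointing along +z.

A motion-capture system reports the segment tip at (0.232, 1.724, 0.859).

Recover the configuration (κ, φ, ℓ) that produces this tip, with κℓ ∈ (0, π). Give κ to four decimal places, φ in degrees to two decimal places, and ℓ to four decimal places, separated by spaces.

0.9243 82.34 2.4063

ρ = √(x²+y²) = √(0.232² + 1.724²) = 1.73954
φ = atan2(y, x) mod 360° = atan2(1.724, 0.232) = 82.3357°
|p|² = ρ² + z² = 1.73954² + 0.859² = 3.76388
κ = 2ρ / |p|² = 2×1.73954 / 3.76388 = 0.92433
θ = 2·atan2(ρ, z) = 2·atan2(1.73954, 0.859) = 2.22423 rad
ℓ = θ/κ = 2.22423/0.92433 = 2.40631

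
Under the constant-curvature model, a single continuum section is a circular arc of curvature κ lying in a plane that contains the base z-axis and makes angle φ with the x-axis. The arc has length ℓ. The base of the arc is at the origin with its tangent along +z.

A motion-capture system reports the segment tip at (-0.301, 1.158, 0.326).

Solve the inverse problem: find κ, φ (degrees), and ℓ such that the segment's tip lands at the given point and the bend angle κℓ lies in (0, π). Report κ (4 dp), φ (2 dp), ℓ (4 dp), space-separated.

1.5561 104.57 1.6770

ρ = √(x²+y²) = √(-0.301² + 1.158²) = 1.19648
φ = atan2(y, x) mod 360° = atan2(1.158, -0.301) = 104.5705°
|p|² = ρ² + z² = 1.19648² + 0.326² = 1.53784
κ = 2ρ / |p|² = 2×1.19648 / 1.53784 = 1.55605
θ = 2·atan2(ρ, z) = 2·atan2(1.19648, 0.326) = 2.60958 rad
ℓ = θ/κ = 2.60958/1.55605 = 1.67705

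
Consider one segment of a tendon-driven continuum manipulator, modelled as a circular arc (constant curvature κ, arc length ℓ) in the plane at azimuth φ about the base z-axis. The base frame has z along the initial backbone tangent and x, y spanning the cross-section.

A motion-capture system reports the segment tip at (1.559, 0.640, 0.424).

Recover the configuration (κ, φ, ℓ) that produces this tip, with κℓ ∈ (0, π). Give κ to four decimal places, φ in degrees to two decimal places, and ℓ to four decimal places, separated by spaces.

1.1161 22.32 2.3731

ρ = √(x²+y²) = √(1.559² + 0.640²) = 1.68525
φ = atan2(y, x) mod 360° = atan2(0.640, 1.559) = 22.3191°
|p|² = ρ² + z² = 1.68525² + 0.424² = 3.01986
κ = 2ρ / |p|² = 2×1.68525 / 3.01986 = 1.11612
θ = 2·atan2(ρ, z) = 2·atan2(1.68525, 0.424) = 2.64864 rad
ℓ = θ/κ = 2.64864/1.11612 = 2.37308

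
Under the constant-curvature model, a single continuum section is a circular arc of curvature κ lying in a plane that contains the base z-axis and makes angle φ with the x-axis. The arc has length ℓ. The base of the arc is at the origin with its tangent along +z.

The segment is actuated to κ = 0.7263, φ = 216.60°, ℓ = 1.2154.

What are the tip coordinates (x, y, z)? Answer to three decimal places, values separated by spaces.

-0.403 -0.300 1.064

θ = κ·ℓ = 0.7263 × 1.2154 = 0.88275 rad
ρ = (1 − cos θ)/κ = (1 − 0.63503)/0.7263 = 0.50250
z = sin θ / κ = 0.77248/0.7263 = 1.06359
x = ρ cos φ = 0.50250 × cos(216.60°) = -0.40342
y = ρ sin φ = 0.50250 × sin(216.60°) = -0.29960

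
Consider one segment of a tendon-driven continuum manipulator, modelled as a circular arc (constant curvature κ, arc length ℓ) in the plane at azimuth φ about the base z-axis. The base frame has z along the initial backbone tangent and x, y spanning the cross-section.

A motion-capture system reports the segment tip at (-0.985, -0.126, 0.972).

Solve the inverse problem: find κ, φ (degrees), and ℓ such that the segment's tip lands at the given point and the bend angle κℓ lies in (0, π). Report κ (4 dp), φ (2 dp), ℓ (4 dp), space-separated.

1.0286 187.29 1.5480

ρ = √(x²+y²) = √(-0.985² + -0.126²) = 0.99303
φ = atan2(y, x) mod 360° = atan2(-0.126, -0.985) = 187.2896°
|p|² = ρ² + z² = 0.99303² + 0.972² = 1.93088
κ = 2ρ / |p|² = 2×0.99303 / 1.93088 = 1.02857
θ = 2·atan2(ρ, z) = 2·atan2(0.99303, 0.972) = 1.59220 rad
ℓ = θ/κ = 1.59220/1.02857 = 1.54797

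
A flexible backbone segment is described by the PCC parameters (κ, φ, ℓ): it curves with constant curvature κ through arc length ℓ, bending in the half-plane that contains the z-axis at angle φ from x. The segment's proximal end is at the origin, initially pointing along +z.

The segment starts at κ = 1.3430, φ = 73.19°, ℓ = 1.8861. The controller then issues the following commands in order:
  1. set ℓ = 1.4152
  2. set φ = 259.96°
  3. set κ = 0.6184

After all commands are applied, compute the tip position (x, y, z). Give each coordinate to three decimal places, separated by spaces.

initial: κ=1.3430, φ=73.19°, ℓ=1.8861
cmd 1: set ℓ=1.4152 → (κ,φ,ℓ)=(1.3430,73.19°,1.4152) → tip=(0.2851,0.9436,0.7045)
cmd 2: set φ=259.96° → (κ,φ,ℓ)=(1.3430,259.96°,1.4152) → tip=(-0.1719,-0.9707,0.7045)
cmd 3: set κ=0.6184 → (κ,φ,ℓ)=(0.6184,259.96°,1.4152) → tip=(-0.1012,-0.5718,1.2413)

-0.101 -0.572 1.241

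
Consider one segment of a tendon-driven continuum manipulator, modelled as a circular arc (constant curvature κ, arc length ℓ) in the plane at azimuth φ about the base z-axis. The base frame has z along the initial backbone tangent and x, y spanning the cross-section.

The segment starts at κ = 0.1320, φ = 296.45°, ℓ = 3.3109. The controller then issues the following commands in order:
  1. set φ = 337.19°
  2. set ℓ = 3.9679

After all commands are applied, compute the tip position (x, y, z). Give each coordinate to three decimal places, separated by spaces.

initial: κ=0.1320, φ=296.45°, ℓ=3.3109
cmd 1: set φ=337.19° → (κ,φ,ℓ)=(0.1320,337.19°,3.3109) → tip=(0.6564,-0.2760,3.2065)
cmd 2: set ℓ=3.9679 → (κ,φ,ℓ)=(0.1320,337.19°,3.9679) → tip=(0.9362,-0.3937,3.7890)

0.936 -0.394 3.789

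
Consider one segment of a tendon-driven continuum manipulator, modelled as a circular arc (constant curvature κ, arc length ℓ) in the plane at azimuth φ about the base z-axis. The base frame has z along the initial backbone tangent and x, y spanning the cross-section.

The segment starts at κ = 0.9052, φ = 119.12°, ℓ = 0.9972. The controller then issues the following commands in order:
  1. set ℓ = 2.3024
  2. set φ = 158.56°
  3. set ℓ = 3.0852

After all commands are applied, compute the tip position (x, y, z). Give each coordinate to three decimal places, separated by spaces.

-1.995 0.783 0.378

initial: κ=0.9052, φ=119.12°, ℓ=0.9972
cmd 1: set ℓ=2.3024 → (κ,φ,ℓ)=(0.9052,119.12°,2.3024) → tip=(-0.8016,1.4390,0.9623)
cmd 2: set φ=158.56° → (κ,φ,ℓ)=(0.9052,158.56°,2.3024) → tip=(-1.5333,0.6021,0.9623)
cmd 3: set ℓ=3.0852 → (κ,φ,ℓ)=(0.9052,158.56°,3.0852) → tip=(-1.9946,0.7833,0.3776)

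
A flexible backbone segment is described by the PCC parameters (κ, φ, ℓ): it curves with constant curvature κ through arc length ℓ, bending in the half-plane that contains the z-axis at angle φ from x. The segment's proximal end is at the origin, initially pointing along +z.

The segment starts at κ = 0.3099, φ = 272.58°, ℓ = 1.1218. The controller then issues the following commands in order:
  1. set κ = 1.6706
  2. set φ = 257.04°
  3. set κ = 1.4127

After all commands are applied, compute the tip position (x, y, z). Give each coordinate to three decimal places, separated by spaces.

initial: κ=0.3099, φ=272.58°, ℓ=1.1218
cmd 1: set κ=1.6706 → (κ,φ,ℓ)=(1.6706,272.58°,1.1218) → tip=(0.0350,-0.7766,0.5713)
cmd 2: set φ=257.04° → (κ,φ,ℓ)=(1.6706,257.04°,1.1218) → tip=(-0.1743,-0.7576,0.5713)
cmd 3: set κ=1.4127 → (κ,φ,ℓ)=(1.4127,257.04°,1.1218) → tip=(-0.1610,-0.6995,0.7078)

-0.161 -0.699 0.708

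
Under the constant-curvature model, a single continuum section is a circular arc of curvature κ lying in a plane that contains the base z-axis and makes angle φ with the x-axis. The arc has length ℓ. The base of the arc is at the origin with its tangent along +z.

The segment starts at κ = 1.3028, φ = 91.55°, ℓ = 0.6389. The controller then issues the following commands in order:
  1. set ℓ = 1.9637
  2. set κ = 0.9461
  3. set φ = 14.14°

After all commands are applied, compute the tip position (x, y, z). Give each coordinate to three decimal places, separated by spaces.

1.315 0.331 1.014

initial: κ=1.3028, φ=91.55°, ℓ=0.6389
cmd 1: set ℓ=1.9637 → (κ,φ,ℓ)=(1.3028,91.55°,1.9637) → tip=(-0.0381,1.4077,0.4228)
cmd 2: set κ=0.9461 → (κ,φ,ℓ)=(0.9461,91.55°,1.9637) → tip=(-0.0367,1.3557,1.0137)
cmd 3: set φ=14.14° → (κ,φ,ℓ)=(0.9461,14.14°,1.9637) → tip=(1.3151,0.3313,1.0137)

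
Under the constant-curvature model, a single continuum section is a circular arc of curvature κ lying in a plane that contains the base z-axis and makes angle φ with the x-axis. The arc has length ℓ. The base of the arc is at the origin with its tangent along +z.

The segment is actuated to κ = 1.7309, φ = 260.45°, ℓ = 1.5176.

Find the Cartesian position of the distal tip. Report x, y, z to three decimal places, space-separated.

θ = κ·ℓ = 1.7309 × 1.5176 = 2.62681 rad
ρ = (1 − cos θ)/κ = (1 − -0.87040)/1.7309 = 1.08059
z = sin θ / κ = 0.49234/1.7309 = 0.28444
x = ρ cos φ = 1.08059 × cos(260.45°) = -0.17928
y = ρ sin φ = 1.08059 × sin(260.45°) = -1.06562

-0.179 -1.066 0.284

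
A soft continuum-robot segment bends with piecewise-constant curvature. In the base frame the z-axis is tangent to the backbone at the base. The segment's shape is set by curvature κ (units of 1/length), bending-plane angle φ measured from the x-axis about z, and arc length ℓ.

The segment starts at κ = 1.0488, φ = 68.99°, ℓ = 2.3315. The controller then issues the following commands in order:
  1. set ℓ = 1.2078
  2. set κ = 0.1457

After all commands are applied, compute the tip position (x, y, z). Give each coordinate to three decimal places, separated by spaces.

initial: κ=1.0488, φ=68.99°, ℓ=2.3315
cmd 1: set ℓ=1.2078 → (κ,φ,ℓ)=(1.0488,68.99°,1.2078) → tip=(0.2395,0.6236,0.9097)
cmd 2: set κ=0.1457 → (κ,φ,ℓ)=(0.1457,68.99°,1.2078) → tip=(0.0380,0.0990,1.2016)

0.038 0.099 1.202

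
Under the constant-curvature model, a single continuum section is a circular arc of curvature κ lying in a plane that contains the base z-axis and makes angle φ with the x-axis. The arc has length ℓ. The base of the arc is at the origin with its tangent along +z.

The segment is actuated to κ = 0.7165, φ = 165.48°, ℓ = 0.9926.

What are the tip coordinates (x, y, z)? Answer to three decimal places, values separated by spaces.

-0.328 0.085 0.911

θ = κ·ℓ = 0.7165 × 0.9926 = 0.71120 rad
ρ = (1 − cos θ)/κ = (1 − 0.75758)/0.7165 = 0.33834
z = sin θ / κ = 0.65274/0.7165 = 0.91101
x = ρ cos φ = 0.33834 × cos(165.48°) = -0.32753
y = ρ sin φ = 0.33834 × sin(165.48°) = 0.08483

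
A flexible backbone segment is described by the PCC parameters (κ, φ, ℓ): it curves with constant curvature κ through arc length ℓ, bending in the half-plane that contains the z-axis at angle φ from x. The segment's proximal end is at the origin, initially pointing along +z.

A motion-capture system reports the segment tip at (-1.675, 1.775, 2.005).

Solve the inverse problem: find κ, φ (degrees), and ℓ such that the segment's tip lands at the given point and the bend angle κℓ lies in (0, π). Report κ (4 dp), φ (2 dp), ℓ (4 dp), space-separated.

ρ = √(x²+y²) = √(-1.675² + 1.775²) = 2.44054
φ = atan2(y, x) mod 360° = atan2(1.775, -1.675) = 133.3397°
|p|² = ρ² + z² = 2.44054² + 2.005² = 9.97627
κ = 2ρ / |p|² = 2×2.44054 / 9.97627 = 0.48927
θ = 2·atan2(ρ, z) = 2·atan2(2.44054, 2.005) = 1.76612 rad
ℓ = θ/κ = 1.76612/0.48927 = 3.60971

0.4893 133.34 3.6097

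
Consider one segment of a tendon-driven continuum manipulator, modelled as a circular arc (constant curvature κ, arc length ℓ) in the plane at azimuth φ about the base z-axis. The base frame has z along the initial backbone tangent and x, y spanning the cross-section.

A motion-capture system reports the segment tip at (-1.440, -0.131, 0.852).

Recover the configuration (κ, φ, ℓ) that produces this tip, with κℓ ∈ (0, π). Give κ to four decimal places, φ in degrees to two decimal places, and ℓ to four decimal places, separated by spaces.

1.0267 185.20 2.0226

ρ = √(x²+y²) = √(-1.440² + -0.131²) = 1.44595
φ = atan2(y, x) mod 360° = atan2(-0.131, -1.440) = 185.1980°
|p|² = ρ² + z² = 1.44595² + 0.852² = 2.81666
κ = 2ρ / |p|² = 2×1.44595 / 2.81666 = 1.02671
θ = 2·atan2(ρ, z) = 2·atan2(1.44595, 0.852) = 2.07666 rad
ℓ = θ/κ = 2.07666/1.02671 = 2.02264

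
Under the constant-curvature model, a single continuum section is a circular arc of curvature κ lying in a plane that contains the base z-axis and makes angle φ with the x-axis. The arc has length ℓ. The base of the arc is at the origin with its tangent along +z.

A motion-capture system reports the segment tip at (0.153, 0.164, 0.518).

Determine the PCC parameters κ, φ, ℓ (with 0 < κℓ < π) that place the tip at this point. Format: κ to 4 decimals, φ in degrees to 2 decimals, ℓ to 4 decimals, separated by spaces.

1.4078 46.99 0.5805

ρ = √(x²+y²) = √(0.153² + 0.164²) = 0.22429
φ = atan2(y, x) mod 360° = atan2(0.164, 0.153) = 46.9874°
|p|² = ρ² + z² = 0.22429² + 0.518² = 0.31863
κ = 2ρ / |p|² = 2×0.22429 / 0.31863 = 1.40783
θ = 2·atan2(ρ, z) = 2·atan2(0.22429, 0.518) = 0.81723 rad
ℓ = θ/κ = 0.81723/1.40783 = 0.58049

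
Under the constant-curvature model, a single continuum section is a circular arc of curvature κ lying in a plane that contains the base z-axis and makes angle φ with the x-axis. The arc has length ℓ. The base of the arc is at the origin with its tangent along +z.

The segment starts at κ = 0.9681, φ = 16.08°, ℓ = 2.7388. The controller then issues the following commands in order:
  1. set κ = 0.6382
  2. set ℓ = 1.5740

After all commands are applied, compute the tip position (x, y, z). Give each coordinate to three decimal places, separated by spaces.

initial: κ=0.9681, φ=16.08°, ℓ=2.7388
cmd 1: set κ=0.6382 → (κ,φ,ℓ)=(0.6382,16.08°,2.7388) → tip=(1.7709,0.5105,1.5424)
cmd 2: set ℓ=1.5740 → (κ,φ,ℓ)=(0.6382,16.08°,1.5740) → tip=(0.6979,0.2012,1.3223)

0.698 0.201 1.322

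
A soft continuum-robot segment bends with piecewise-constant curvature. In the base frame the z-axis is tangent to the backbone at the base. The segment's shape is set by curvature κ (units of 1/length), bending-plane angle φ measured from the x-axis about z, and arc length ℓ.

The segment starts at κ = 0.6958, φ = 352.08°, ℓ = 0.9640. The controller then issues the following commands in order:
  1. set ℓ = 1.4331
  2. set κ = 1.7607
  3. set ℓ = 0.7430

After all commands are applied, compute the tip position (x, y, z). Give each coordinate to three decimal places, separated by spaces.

initial: κ=0.6958, φ=352.08°, ℓ=0.9640
cmd 1: set ℓ=1.4331 → (κ,φ,ℓ)=(0.6958,352.08°,1.4331) → tip=(0.6510,-0.0906,1.2071)
cmd 2: set κ=1.7607 → (κ,φ,ℓ)=(1.7607,352.08°,1.4331) → tip=(1.0209,-0.1420,0.3292)
cmd 3: set ℓ=0.7430 → (κ,φ,ℓ)=(1.7607,352.08°,0.7430) → tip=(0.4165,-0.0579,0.5485)

0.417 -0.058 0.548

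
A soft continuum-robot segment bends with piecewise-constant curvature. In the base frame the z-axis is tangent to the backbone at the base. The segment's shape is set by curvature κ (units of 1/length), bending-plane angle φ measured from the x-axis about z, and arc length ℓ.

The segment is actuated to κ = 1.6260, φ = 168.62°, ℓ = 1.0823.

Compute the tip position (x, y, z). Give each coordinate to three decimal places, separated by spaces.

θ = κ·ℓ = 1.6260 × 1.0823 = 1.75982 rad
ρ = (1 − cos θ)/κ = (1 − -0.18790)/1.6260 = 0.73057
z = sin θ / κ = 0.98219/1.6260 = 0.60405
x = ρ cos φ = 0.73057 × cos(168.62°) = -0.71620
y = ρ sin φ = 0.73057 × sin(168.62°) = 0.14415

-0.716 0.144 0.604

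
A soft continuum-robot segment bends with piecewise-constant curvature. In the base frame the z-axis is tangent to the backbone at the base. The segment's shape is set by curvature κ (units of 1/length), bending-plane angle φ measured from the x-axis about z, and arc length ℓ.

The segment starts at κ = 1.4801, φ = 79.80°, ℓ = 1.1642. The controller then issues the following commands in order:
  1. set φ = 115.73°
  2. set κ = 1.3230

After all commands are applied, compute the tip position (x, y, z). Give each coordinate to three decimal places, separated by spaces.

initial: κ=1.4801, φ=79.80°, ℓ=1.1642
cmd 1: set φ=115.73° → (κ,φ,ℓ)=(1.4801,115.73°,1.1642) → tip=(-0.3378,0.7010,0.6678)
cmd 2: set κ=1.3230 → (κ,φ,ℓ)=(1.3230,115.73°,1.1642) → tip=(-0.3181,0.6601,0.7555)

-0.318 0.660 0.756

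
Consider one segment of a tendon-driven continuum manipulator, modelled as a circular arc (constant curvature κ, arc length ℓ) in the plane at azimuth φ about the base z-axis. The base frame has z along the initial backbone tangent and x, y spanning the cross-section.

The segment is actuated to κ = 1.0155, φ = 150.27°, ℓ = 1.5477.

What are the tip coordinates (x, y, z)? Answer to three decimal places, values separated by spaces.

θ = κ·ℓ = 1.0155 × 1.5477 = 1.57169 rad
ρ = (1 − cos θ)/κ = (1 − -0.00089)/1.0155 = 0.98562
z = sin θ / κ = 1.00000/1.0155 = 0.98474
x = ρ cos φ = 0.98562 × cos(150.27°) = -0.85588
y = ρ sin φ = 0.98562 × sin(150.27°) = 0.48878

-0.856 0.489 0.985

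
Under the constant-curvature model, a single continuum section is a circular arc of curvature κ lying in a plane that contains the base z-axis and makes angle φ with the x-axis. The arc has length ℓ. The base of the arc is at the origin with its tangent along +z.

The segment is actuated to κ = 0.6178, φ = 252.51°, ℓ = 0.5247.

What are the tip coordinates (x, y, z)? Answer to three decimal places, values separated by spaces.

-0.025 -0.080 0.516

θ = κ·ℓ = 0.6178 × 0.5247 = 0.32416 rad
ρ = (1 − cos θ)/κ = (1 − 0.94792)/0.6178 = 0.08430
z = sin θ / κ = 0.31851/0.6178 = 0.51556
x = ρ cos φ = 0.08430 × cos(252.51°) = -0.02534
y = ρ sin φ = 0.08430 × sin(252.51°) = -0.08040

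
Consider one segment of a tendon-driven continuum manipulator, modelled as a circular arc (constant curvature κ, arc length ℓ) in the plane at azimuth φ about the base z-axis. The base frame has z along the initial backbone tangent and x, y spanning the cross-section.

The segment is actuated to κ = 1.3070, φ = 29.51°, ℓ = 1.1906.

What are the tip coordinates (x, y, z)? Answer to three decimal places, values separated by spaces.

0.656 0.371 0.765

θ = κ·ℓ = 1.3070 × 1.1906 = 1.55611 rad
ρ = (1 − cos θ)/κ = (1 − 0.01468)/1.3070 = 0.75388
z = sin θ / κ = 0.99989/1.3070 = 0.76503
x = ρ cos φ = 0.75388 × cos(29.51°) = 0.65608
y = ρ sin φ = 0.75388 × sin(29.51°) = 0.37134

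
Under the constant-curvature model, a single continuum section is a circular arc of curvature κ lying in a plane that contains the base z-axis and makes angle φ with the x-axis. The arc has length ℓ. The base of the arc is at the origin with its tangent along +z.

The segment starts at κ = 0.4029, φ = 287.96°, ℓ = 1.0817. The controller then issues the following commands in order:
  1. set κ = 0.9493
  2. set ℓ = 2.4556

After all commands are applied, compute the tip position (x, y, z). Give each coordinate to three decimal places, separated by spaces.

0.549 -1.693 0.763

initial: κ=0.4029, φ=287.96°, ℓ=1.0817
cmd 1: set κ=0.9493 → (κ,φ,ℓ)=(0.9493,287.96°,1.0817) → tip=(0.1567,-0.4835,0.9014)
cmd 2: set ℓ=2.4556 → (κ,φ,ℓ)=(0.9493,287.96°,2.4556) → tip=(0.5487,-1.6927,0.7633)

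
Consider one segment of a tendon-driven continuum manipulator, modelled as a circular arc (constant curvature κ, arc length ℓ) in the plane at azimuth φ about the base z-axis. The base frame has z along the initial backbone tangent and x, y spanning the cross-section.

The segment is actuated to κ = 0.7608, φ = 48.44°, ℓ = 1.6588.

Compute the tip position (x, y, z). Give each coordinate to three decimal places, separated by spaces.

0.607 0.685 1.252

θ = κ·ℓ = 0.7608 × 1.6588 = 1.26202 rad
ρ = (1 − cos θ)/κ = (1 − 0.30390)/0.7608 = 0.91496
z = sin θ / κ = 0.95270/0.7608 = 1.25224
x = ρ cos φ = 0.91496 × cos(48.44°) = 0.60699
y = ρ sin φ = 0.91496 × sin(48.44°) = 0.68463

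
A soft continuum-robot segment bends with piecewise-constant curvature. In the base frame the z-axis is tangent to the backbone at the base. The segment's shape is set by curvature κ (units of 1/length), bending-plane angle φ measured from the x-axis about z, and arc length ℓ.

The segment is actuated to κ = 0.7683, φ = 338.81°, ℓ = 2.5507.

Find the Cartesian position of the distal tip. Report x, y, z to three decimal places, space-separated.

θ = κ·ℓ = 0.7683 × 2.5507 = 1.95970 rad
ρ = (1 − cos θ)/κ = (1 − -0.37918)/0.7683 = 1.79510
z = sin θ / κ = 0.92532/0.7683 = 1.20438
x = ρ cos φ = 1.79510 × cos(338.81°) = 1.67373
y = ρ sin φ = 1.79510 × sin(338.81°) = -0.64886

1.674 -0.649 1.204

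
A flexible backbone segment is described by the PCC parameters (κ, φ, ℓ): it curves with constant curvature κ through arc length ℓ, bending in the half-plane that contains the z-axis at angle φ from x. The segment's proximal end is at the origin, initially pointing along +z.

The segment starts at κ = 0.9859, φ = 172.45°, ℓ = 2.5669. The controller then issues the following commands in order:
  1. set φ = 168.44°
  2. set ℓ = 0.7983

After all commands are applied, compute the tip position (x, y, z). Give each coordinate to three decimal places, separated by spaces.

-0.292 0.060 0.718

initial: κ=0.9859, φ=172.45°, ℓ=2.5669
cmd 1: set φ=168.44° → (κ,φ,ℓ)=(0.9859,168.44°,2.5669) → tip=(-1.8077,0.3698,0.5818)
cmd 2: set ℓ=0.7983 → (κ,φ,ℓ)=(0.9859,168.44°,0.7983) → tip=(-0.2922,0.0598,0.7184)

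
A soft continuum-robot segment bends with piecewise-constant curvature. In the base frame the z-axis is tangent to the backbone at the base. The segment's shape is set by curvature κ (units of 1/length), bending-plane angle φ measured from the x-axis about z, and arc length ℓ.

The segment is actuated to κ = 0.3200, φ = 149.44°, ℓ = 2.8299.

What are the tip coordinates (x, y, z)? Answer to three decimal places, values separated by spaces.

θ = κ·ℓ = 0.3200 × 2.8299 = 0.90557 rad
ρ = (1 − cos θ)/κ = (1 − 0.61724)/0.3200 = 1.19613
z = sin θ / κ = 0.78678/0.3200 = 2.45867
x = ρ cos φ = 1.19613 × cos(149.44°) = -1.02998
y = ρ sin φ = 1.19613 × sin(149.44°) = 0.60816

-1.030 0.608 2.459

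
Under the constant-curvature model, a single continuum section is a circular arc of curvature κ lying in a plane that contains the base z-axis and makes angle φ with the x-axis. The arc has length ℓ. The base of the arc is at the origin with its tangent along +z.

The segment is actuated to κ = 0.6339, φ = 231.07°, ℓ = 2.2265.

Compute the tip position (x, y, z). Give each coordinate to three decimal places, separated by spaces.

-0.834 -1.032 1.558

θ = κ·ℓ = 0.6339 × 2.2265 = 1.41138 rad
ρ = (1 − cos θ)/κ = (1 − 0.15874)/0.6339 = 1.32711
z = sin θ / κ = 0.98732/0.6339 = 1.55753
x = ρ cos φ = 1.32711 × cos(231.07°) = -0.83392
y = ρ sin φ = 1.32711 × sin(231.07°) = -1.03238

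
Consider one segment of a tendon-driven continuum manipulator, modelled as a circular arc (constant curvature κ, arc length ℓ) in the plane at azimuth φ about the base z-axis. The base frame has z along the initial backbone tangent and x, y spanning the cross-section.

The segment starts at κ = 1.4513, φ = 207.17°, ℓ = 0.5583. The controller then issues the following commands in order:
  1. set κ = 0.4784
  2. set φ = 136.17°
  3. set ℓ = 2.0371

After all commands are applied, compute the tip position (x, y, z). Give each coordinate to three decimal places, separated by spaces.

-0.661 0.635 1.730

initial: κ=1.4513, φ=207.17°, ℓ=0.5583
cmd 1: set κ=0.4784 → (κ,φ,ℓ)=(0.4784,207.17°,0.5583) → tip=(-0.0659,-0.0338,0.5517)
cmd 2: set φ=136.17° → (κ,φ,ℓ)=(0.4784,136.17°,0.5583) → tip=(-0.0535,0.0513,0.5517)
cmd 3: set ℓ=2.0371 → (κ,φ,ℓ)=(0.4784,136.17°,2.0371) → tip=(-0.6612,0.6347,1.7296)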